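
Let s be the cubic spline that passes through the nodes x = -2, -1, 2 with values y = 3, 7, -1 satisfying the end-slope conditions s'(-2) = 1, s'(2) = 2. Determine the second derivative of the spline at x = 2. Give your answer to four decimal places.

Put M_i = s'' at the i-th knot. Here h = (1, 3) and Δ = (4, -8/3), so the interior equations h_(i-1)·M_(i-1) + 2(h_(i-1)+h_i)·M_i + h_i·M_(i+1) = 6(Δ_i − Δ_(i-1)) read
  1·M_0 + 8·M_1 + 3·M_2 = 6(Δ_1 - Δ_0) = -40
Clamped end conditions give two more equations: 2h_0·M_0 + h_0·M_1 = 6(Δ_0 - s'(-2)) = 18 and h_1·M_1 + 2h_1·M_2 = 6(s'(2) - Δ_1) = 28.
Solving the tridiagonal system: M_0 = 57/4, M_1 = -21/2, M_2 = 119/12.

9.9167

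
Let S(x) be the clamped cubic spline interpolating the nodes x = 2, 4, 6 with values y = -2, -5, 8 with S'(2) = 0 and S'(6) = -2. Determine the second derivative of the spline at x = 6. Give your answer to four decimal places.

Let M_i = S''(x_i). Step sizes h_i = 2, 2; slopes of the chords Δ_i = (y_(i+1) - y_i)/h_i = -3/2, 13/2.
  2·M_0 + 8·M_1 + 2·M_2 = 6(Δ_1 - Δ_0) = 48
Clamped end conditions give two more equations: 2h_0·M_0 + h_0·M_1 = 6(Δ_0 - S'(2)) = -9 and h_1·M_1 + 2h_1·M_2 = 6(S'(6) - Δ_1) = -51.
Solving the tridiagonal system: M_0 = -35/4, M_1 = 13, M_2 = -77/4.

-19.2500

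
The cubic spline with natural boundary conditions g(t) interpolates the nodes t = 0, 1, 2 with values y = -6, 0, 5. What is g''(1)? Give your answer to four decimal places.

Put σ_i = g'' at the i-th knot. Here h = (1, 1) and Δ = (6, 5), so the interior equations h_(i-1)·σ_(i-1) + 2(h_(i-1)+h_i)·σ_i + h_i·σ_(i+1) = 6(Δ_i − Δ_(i-1)) read
  1·σ_0 + 4·σ_1 + 1·σ_2 = 6(Δ_1 - Δ_0) = -6
Natural end conditions: σ_0 = σ_2 = 0.
Solving: σ_0 = 0, σ_1 = -3/2, σ_2 = 0.

-1.5000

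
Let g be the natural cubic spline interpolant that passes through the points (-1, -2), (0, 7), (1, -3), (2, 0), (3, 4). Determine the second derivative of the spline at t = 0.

-36

With σ_i denoting the second derivative at x_i, h_i = 1, 1, 1, 1, and Δ_i = (y_(i+1) − y_i)/h_i = 9, -10, 3, 4:
  1·σ_0 + 4·σ_1 + 1·σ_2 = 6(Δ_1 - Δ_0) = -114
  1·σ_1 + 4·σ_2 + 1·σ_3 = 6(Δ_2 - Δ_1) = 78
  1·σ_2 + 4·σ_3 + 1·σ_4 = 6(Δ_3 - Δ_2) = 6
Natural end conditions: σ_0 = σ_4 = 0.
Solving the tridiagonal system: σ_0 = 0, σ_1 = -36, σ_2 = 30, σ_3 = -6, σ_4 = 0.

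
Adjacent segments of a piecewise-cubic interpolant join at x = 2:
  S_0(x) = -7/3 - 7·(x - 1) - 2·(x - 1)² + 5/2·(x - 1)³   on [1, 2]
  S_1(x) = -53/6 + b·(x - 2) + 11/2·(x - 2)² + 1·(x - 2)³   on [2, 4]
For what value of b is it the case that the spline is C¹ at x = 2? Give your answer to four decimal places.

-3.5000

S_0'(x) = -7 - 4·(x - 1) + 15/2·(x - 1)², so S_0'(2) = -7/2. On the right, S_1'(2) = b, so b = -7/2.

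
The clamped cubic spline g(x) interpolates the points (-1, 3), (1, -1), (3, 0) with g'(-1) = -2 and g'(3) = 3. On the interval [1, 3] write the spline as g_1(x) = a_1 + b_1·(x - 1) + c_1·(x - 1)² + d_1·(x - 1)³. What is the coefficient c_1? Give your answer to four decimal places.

0.6250

Write M_i for g''(x_i). With h_i = 2, 2 and divided differences Δ_i = -2, 1/2, the continuity of g' gives the tridiagonal system
  2·M_0 + 8·M_1 + 2·M_2 = 6(Δ_1 - Δ_0) = 15
Clamped end conditions give two more equations: 2h_0·M_0 + h_0·M_1 = 6(Δ_0 - g'(-1)) = 0 and h_1·M_1 + 2h_1·M_2 = 6(g'(3) - Δ_1) = 15.
Solving the tridiagonal system: M_0 = -5/8, M_1 = 5/4, M_2 = 25/8.
On [1, 3], with g_1(x) = a_1 + b_1·(x - 1) + c_1·(x - 1)² + d_1·(x - 1)³: c_1 = M_1/2 = 5/8, d_1 = (M_2 - M_1)/(6h_1) = 5/32, b_1 = Δ_1 - h_1(2M_1 + M_2)/6 = -11/8.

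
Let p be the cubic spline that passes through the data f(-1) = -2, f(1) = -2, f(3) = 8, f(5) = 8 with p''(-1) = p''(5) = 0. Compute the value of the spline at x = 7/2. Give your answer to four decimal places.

9.0938

With σ_i denoting the second derivative at x_i, h_i = 2, 2, 2, and Δ_i = (y_(i+1) − y_i)/h_i = 0, 5, 0:
  2·σ_0 + 8·σ_1 + 2·σ_2 = 6(Δ_1 - Δ_0) = 30
  2·σ_1 + 8·σ_2 + 2·σ_3 = 6(Δ_2 - Δ_1) = -30
Natural end conditions: σ_0 = σ_3 = 0.
Solving the tridiagonal system: σ_0 = 0, σ_1 = 5, σ_2 = -5, σ_3 = 0.
On [3, 5], p(x) = 8 + 10/3·(x - 3) - 5/2·(x - 3)² + 5/12·(x - 3)³.
With (x - 3) = 1/2: p(7/2) = 291/32.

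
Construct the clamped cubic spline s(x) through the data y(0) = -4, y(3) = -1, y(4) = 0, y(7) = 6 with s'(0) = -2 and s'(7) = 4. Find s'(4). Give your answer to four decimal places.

Write m_i for s''(x_i). With h_i = 3, 1, 3 and divided differences Δ_i = 1, 1, 2, the continuity of s' gives the tridiagonal system
  3·m_0 + 8·m_1 + 1·m_2 = 6(Δ_1 - Δ_0) = 0
  1·m_1 + 8·m_2 + 3·m_3 = 6(Δ_2 - Δ_1) = 6
Clamped end conditions give two more equations: 2h_0·m_0 + h_0·m_1 = 6(Δ_0 - s'(0)) = 18 and h_2·m_2 + 2h_2·m_3 = 6(s'(7) - Δ_2) = 12.
Hence m_0 = 204/55, m_1 = -78/55, m_2 = 12/55, m_3 = 104/55.
On [4, 7], s'(x) = b_2 + 2c_2·(x - 4) + 3d_2·(x - 4)² with b_2 = Δ_2 - h_2(2m_2 + m_3)/6 = 46/55, c_2 = m_2/2 = 6/55, d_2 = (m_3 - m_2)/(6h_2) = 46/495. So s'(4) = 46/55.

0.8364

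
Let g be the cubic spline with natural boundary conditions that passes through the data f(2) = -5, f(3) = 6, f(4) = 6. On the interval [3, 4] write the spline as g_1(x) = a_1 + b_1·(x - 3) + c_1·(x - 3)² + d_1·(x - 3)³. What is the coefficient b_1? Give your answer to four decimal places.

5.5000

Let M_i = g''(x_i). Step sizes h_i = 1, 1; slopes of the chords Δ_i = (y_(i+1) - y_i)/h_i = 11, 0.
  1·M_0 + 4·M_1 + 1·M_2 = 6(Δ_1 - Δ_0) = -66
Natural end conditions: M_0 = M_2 = 0.
Forward elimination and back-substitution give M_0 = 0, M_1 = -33/2, M_2 = 0.
On [3, 4], with g_1(x) = a_1 + b_1·(x - 3) + c_1·(x - 3)² + d_1·(x - 3)³: c_1 = M_1/2 = -33/4, d_1 = (M_2 - M_1)/(6h_1) = 11/4, b_1 = Δ_1 - h_1(2M_1 + M_2)/6 = 11/2.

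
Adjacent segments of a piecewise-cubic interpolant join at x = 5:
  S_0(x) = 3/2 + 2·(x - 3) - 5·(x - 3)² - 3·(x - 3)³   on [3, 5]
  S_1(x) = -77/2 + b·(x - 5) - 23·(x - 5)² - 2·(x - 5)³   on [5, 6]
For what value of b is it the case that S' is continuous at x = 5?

-54

S_0'(x) = 2 - 10·(x - 3) - 9·(x - 3)², so S_0'(5) = -54. On the right, S_1'(5) = b, so b = -54.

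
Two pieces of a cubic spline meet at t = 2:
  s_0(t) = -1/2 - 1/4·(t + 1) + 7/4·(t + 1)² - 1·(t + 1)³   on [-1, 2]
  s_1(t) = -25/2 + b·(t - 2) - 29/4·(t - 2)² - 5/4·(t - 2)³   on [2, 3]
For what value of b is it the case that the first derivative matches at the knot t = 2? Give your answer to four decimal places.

s_0'(t) = -1/4 + 7/2·(t + 1) - 3·(t + 1)², so s_0'(2) = -67/4. On the right, s_1'(2) = b, so b = -67/4.

-16.7500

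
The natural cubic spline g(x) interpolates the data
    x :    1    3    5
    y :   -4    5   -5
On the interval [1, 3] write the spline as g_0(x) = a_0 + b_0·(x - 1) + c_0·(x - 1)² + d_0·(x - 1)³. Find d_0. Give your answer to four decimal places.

With M_i denoting the second derivative at x_i, h_i = 2, 2, and Δ_i = (y_(i+1) − y_i)/h_i = 9/2, -5:
  2·M_0 + 8·M_1 + 2·M_2 = 6(Δ_1 - Δ_0) = -57
Natural end conditions: M_0 = M_2 = 0.
Solving the tridiagonal system: M_0 = 0, M_1 = -57/8, M_2 = 0.
On [1, 3], with g_0(x) = a_0 + b_0·(x - 1) + c_0·(x - 1)² + d_0·(x - 1)³: c_0 = M_0/2 = 0, d_0 = (M_1 - M_0)/(6h_0) = -19/32, b_0 = Δ_0 - h_0(2M_0 + M_1)/6 = 55/8.

-0.5938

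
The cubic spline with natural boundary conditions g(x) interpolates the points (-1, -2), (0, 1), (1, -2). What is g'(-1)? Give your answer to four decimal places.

Put M_i = g'' at the i-th knot. Here h = (1, 1) and Δ = (3, -3), so the interior equations h_(i-1)·M_(i-1) + 2(h_(i-1)+h_i)·M_i + h_i·M_(i+1) = 6(Δ_i − Δ_(i-1)) read
  1·M_0 + 4·M_1 + 1·M_2 = 6(Δ_1 - Δ_0) = -36
Natural end conditions: M_0 = M_2 = 0.
Hence M_0 = 0, M_1 = -9, M_2 = 0.
On [-1, 0], g'(x) = b_0 + 2c_0·(x + 1) + 3d_0·(x + 1)² with b_0 = Δ_0 - h_0(2M_0 + M_1)/6 = 9/2, c_0 = M_0/2 = 0, d_0 = (M_1 - M_0)/(6h_0) = -3/2. So g'(-1) = 9/2.

4.5000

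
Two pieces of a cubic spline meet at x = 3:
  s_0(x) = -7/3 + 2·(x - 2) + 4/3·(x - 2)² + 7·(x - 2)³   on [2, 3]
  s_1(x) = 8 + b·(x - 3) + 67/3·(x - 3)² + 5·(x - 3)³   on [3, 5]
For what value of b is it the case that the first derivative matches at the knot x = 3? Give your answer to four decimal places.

s_0'(x) = 2 + 8/3·(x - 2) + 21·(x - 2)², so s_0'(3) = 77/3. On the right, s_1'(3) = b, so b = 77/3.

25.6667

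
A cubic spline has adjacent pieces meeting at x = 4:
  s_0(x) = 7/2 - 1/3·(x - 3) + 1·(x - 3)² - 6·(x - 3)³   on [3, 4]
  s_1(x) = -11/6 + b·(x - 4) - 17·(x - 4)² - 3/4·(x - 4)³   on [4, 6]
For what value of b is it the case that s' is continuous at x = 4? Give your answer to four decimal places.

s_0'(x) = -1/3 + 2·(x - 3) - 18·(x - 3)², so s_0'(4) = -49/3. On the right, s_1'(4) = b, so b = -49/3.

-16.3333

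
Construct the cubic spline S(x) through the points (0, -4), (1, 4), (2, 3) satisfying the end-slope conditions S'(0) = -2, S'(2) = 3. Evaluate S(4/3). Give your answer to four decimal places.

Put M_i = S'' at the i-th knot. Here h = (1, 1) and Δ = (8, -1), so the interior equations h_(i-1)·M_(i-1) + 2(h_(i-1)+h_i)·M_i + h_i·M_(i+1) = 6(Δ_i − Δ_(i-1)) read
  1·M_0 + 4·M_1 + 1·M_2 = 6(Δ_1 - Δ_0) = -54
Clamped end conditions give two more equations: 2h_0·M_0 + h_0·M_1 = 6(Δ_0 - S'(0)) = 60 and h_1·M_1 + 2h_1·M_2 = 6(S'(2) - Δ_1) = 24.
Hence M_0 = 46, M_1 = -32, M_2 = 28.
On [1, 2], S(x) = 4 + 5·(x - 1) - 16·(x - 1)² + 10·(x - 1)³.
With (x - 1) = 1/3: S(4/3) = 115/27.

4.2593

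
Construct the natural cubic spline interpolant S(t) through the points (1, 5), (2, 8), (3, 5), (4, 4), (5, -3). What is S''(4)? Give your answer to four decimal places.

-11.1429

Write m_i for S''(x_i). With h_i = 1, 1, 1, 1 and divided differences Δ_i = 3, -3, -1, -7, the continuity of S' gives the tridiagonal system
  1·m_0 + 4·m_1 + 1·m_2 = 6(Δ_1 - Δ_0) = -36
  1·m_1 + 4·m_2 + 1·m_3 = 6(Δ_2 - Δ_1) = 12
  1·m_2 + 4·m_3 + 1·m_4 = 6(Δ_3 - Δ_2) = -36
Natural end conditions: m_0 = m_4 = 0.
Solving: m_0 = 0, m_1 = -78/7, m_2 = 60/7, m_3 = -78/7, m_4 = 0.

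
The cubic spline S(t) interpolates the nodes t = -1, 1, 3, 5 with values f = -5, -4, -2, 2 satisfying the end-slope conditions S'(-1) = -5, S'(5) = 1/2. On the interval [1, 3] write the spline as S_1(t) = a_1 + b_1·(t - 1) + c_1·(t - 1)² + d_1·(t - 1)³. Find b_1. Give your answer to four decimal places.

1.9667

Write σ_i for S''(x_i). With h_i = 2, 2, 2 and divided differences Δ_i = 1/2, 1, 2, the continuity of S' gives the tridiagonal system
  2·σ_0 + 8·σ_1 + 2·σ_2 = 6(Δ_1 - Δ_0) = 3
  2·σ_1 + 8·σ_2 + 2·σ_3 = 6(Δ_2 - Δ_1) = 6
Clamped end conditions give two more equations: 2h_0·σ_0 + h_0·σ_1 = 6(Δ_0 - S'(-1)) = 33 and h_2·σ_2 + 2h_2·σ_3 = 6(S'(5) - Δ_2) = -9.
Hence σ_0 = 143/15, σ_1 = -77/30, σ_2 = 67/30, σ_3 = -101/30.
On [1, 3], with S_1(t) = a_1 + b_1·(t - 1) + c_1·(t - 1)² + d_1·(t - 1)³: c_1 = σ_1/2 = -77/60, d_1 = (σ_2 - σ_1)/(6h_1) = 2/5, b_1 = Δ_1 - h_1(2σ_1 + σ_2)/6 = 59/30.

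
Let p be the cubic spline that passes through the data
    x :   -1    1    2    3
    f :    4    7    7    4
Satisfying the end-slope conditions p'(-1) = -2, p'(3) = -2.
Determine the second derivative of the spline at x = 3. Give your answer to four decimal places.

With M_i denoting the second derivative at x_i, h_i = 2, 1, 1, and Δ_i = (y_(i+1) − y_i)/h_i = 3/2, 0, -3:
  2·M_0 + 6·M_1 + 1·M_2 = 6(Δ_1 - Δ_0) = -9
  1·M_1 + 4·M_2 + 1·M_3 = 6(Δ_2 - Δ_1) = -18
Clamped end conditions give two more equations: 2h_0·M_0 + h_0·M_1 = 6(Δ_0 - p'(-1)) = 21 and h_2·M_2 + 2h_2·M_3 = 6(p'(3) - Δ_2) = 6.
Hence M_0 = 147/22, M_1 = -63/22, M_2 = -57/11, M_3 = 123/22.

5.5909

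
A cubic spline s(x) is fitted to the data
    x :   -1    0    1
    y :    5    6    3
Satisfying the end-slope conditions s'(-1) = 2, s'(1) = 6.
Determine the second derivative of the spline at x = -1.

Put M_i = s'' at the i-th knot. Here h = (1, 1) and Δ = (1, -3), so the interior equations h_(i-1)·M_(i-1) + 2(h_(i-1)+h_i)·M_i + h_i·M_(i+1) = 6(Δ_i − Δ_(i-1)) read
  1·M_0 + 4·M_1 + 1·M_2 = 6(Δ_1 - Δ_0) = -24
Clamped end conditions give two more equations: 2h_0·M_0 + h_0·M_1 = 6(Δ_0 - s'(-1)) = -6 and h_1·M_1 + 2h_1·M_2 = 6(s'(1) - Δ_1) = 54.
Solving: M_0 = 5, M_1 = -16, M_2 = 35.

5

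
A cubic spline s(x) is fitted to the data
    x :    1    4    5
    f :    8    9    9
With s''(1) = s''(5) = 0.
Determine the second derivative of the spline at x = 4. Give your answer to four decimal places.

Let σ_i = s''(x_i). Step sizes h_i = 3, 1; slopes of the chords Δ_i = (y_(i+1) - y_i)/h_i = 1/3, 0.
  3·σ_0 + 8·σ_1 + 1·σ_2 = 6(Δ_1 - Δ_0) = -2
Natural end conditions: σ_0 = σ_2 = 0.
Hence σ_0 = 0, σ_1 = -1/4, σ_2 = 0.

-0.2500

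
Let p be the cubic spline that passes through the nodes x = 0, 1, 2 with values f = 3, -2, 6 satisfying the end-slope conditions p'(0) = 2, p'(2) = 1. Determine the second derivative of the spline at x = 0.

Write m_i for p''(x_i). With h_i = 1, 1 and divided differences Δ_i = -5, 8, the continuity of p' gives the tridiagonal system
  1·m_0 + 4·m_1 + 1·m_2 = 6(Δ_1 - Δ_0) = 78
Clamped end conditions give two more equations: 2h_0·m_0 + h_0·m_1 = 6(Δ_0 - p'(0)) = -42 and h_1·m_1 + 2h_1·m_2 = 6(p'(2) - Δ_1) = -42.
Solving the tridiagonal system: m_0 = -41, m_1 = 40, m_2 = -41.

-41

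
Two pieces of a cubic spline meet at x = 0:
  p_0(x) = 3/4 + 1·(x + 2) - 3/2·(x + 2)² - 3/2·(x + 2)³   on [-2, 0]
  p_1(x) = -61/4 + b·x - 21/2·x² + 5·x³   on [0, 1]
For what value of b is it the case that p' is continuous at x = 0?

p_0'(x) = 1 - 3·(x + 2) - 9/2·(x + 2)², so p_0'(0) = -23. On the right, p_1'(0) = b, so b = -23.

-23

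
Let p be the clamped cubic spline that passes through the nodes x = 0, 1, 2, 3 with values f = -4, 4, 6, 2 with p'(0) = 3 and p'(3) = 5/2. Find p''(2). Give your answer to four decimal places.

-12.7333

With M_i denoting the second derivative at x_i, h_i = 1, 1, 1, and Δ_i = (y_(i+1) − y_i)/h_i = 8, 2, -4:
  1·M_0 + 4·M_1 + 1·M_2 = 6(Δ_1 - Δ_0) = -36
  1·M_1 + 4·M_2 + 1·M_3 = 6(Δ_2 - Δ_1) = -36
Clamped end conditions give two more equations: 2h_0·M_0 + h_0·M_1 = 6(Δ_0 - p'(0)) = 30 and h_2·M_2 + 2h_2·M_3 = 6(p'(3) - Δ_2) = 39.
Forward elimination and back-substitution give M_0 = 307/15, M_1 = -164/15, M_2 = -191/15, M_3 = 388/15.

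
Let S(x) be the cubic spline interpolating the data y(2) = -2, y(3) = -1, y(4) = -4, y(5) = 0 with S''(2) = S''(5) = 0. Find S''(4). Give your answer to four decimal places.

Put m_i = S'' at the i-th knot. Here h = (1, 1, 1) and Δ = (1, -3, 4), so the interior equations h_(i-1)·m_(i-1) + 2(h_(i-1)+h_i)·m_i + h_i·m_(i+1) = 6(Δ_i − Δ_(i-1)) read
  1·m_0 + 4·m_1 + 1·m_2 = 6(Δ_1 - Δ_0) = -24
  1·m_1 + 4·m_2 + 1·m_3 = 6(Δ_2 - Δ_1) = 42
Natural end conditions: m_0 = m_3 = 0.
Solving the tridiagonal system: m_0 = 0, m_1 = -46/5, m_2 = 64/5, m_3 = 0.

12.8000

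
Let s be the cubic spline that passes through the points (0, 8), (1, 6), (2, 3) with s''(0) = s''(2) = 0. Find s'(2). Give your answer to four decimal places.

-3.2500

With m_i denoting the second derivative at x_i, h_i = 1, 1, and Δ_i = (y_(i+1) − y_i)/h_i = -2, -3:
  1·m_0 + 4·m_1 + 1·m_2 = 6(Δ_1 - Δ_0) = -6
Natural end conditions: m_0 = m_2 = 0.
Hence m_0 = 0, m_1 = -3/2, m_2 = 0.
On [1, 2], s'(x) = b_1 + 2c_1·(x - 1) + 3d_1·(x - 1)² with b_1 = Δ_1 - h_1(2m_1 + m_2)/6 = -5/2, c_1 = m_1/2 = -3/4, d_1 = (m_2 - m_1)/(6h_1) = 1/4. So s'(2) = -13/4.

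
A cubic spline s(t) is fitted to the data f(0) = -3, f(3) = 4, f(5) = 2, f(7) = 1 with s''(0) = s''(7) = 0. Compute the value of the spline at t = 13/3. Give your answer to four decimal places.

2.8707

Let M_i = s''(x_i). Step sizes h_i = 3, 2, 2; slopes of the chords Δ_i = (y_(i+1) - y_i)/h_i = 7/3, -1, -1/2.
  3·M_0 + 10·M_1 + 2·M_2 = 6(Δ_1 - Δ_0) = -20
  2·M_1 + 8·M_2 + 2·M_3 = 6(Δ_2 - Δ_1) = 3
Natural end conditions: M_0 = M_3 = 0.
Forward elimination and back-substitution give M_0 = 0, M_1 = -83/38, M_2 = 35/38, M_3 = 0.
On [3, 5], s(t) = 4 + 17/114·(t - 3) - 83/76·(t - 3)² + 59/228·(t - 3)³.
With (t - 3) = 4/3: s(13/3) = 4418/1539.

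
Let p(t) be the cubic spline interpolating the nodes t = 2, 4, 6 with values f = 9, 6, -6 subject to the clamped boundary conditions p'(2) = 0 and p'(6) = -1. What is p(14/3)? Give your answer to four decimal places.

1.4444

With σ_i denoting the second derivative at x_i, h_i = 2, 2, and Δ_i = (y_(i+1) − y_i)/h_i = -3/2, -6:
  2·σ_0 + 8·σ_1 + 2·σ_2 = 6(Δ_1 - Δ_0) = -27
Clamped end conditions give two more equations: 2h_0·σ_0 + h_0·σ_1 = 6(Δ_0 - p'(2)) = -9 and h_1·σ_1 + 2h_1·σ_2 = 6(p'(6) - Δ_1) = 30.
Forward elimination and back-substitution give σ_0 = 7/8, σ_1 = -25/4, σ_2 = 85/8.
On [4, 6], p(t) = 6 - 43/8·(t - 4) - 25/8·(t - 4)² + 45/32·(t - 4)³.
With (t - 4) = 2/3: p(14/3) = 13/9.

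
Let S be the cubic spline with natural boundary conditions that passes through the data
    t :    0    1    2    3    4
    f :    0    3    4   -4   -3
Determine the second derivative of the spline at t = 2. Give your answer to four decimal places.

Put m_i = S'' at the i-th knot. Here h = (1, 1, 1, 1) and Δ = (3, 1, -8, 1), so the interior equations h_(i-1)·m_(i-1) + 2(h_(i-1)+h_i)·m_i + h_i·m_(i+1) = 6(Δ_i − Δ_(i-1)) read
  1·m_0 + 4·m_1 + 1·m_2 = 6(Δ_1 - Δ_0) = -12
  1·m_1 + 4·m_2 + 1·m_3 = 6(Δ_2 - Δ_1) = -54
  1·m_2 + 4·m_3 + 1·m_4 = 6(Δ_3 - Δ_2) = 54
Natural end conditions: m_0 = m_4 = 0.
Forward elimination and back-substitution give m_0 = 0, m_1 = 45/28, m_2 = -129/7, m_3 = 507/28, m_4 = 0.

-18.4286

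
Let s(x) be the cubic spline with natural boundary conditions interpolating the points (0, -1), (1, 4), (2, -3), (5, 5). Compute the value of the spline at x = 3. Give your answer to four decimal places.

-5.7814

With m_i denoting the second derivative at x_i, h_i = 1, 1, 3, and Δ_i = (y_(i+1) − y_i)/h_i = 5, -7, 8/3:
  1·m_0 + 4·m_1 + 1·m_2 = 6(Δ_1 - Δ_0) = -72
  1·m_1 + 8·m_2 + 3·m_3 = 6(Δ_2 - Δ_1) = 58
Natural end conditions: m_0 = m_3 = 0.
Solving: m_0 = 0, m_1 = -634/31, m_2 = 304/31, m_3 = 0.
On [2, 5], s(x) = -3 - 664/93·(x - 2) + 152/31·(x - 2)² - 152/279·(x - 2)³.
With (x - 2) = 1: s(3) = -1613/279.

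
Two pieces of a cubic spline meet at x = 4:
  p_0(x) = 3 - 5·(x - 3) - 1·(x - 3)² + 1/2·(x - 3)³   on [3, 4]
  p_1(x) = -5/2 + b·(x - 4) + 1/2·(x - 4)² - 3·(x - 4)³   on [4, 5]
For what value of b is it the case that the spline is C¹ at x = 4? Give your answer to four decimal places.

p_0'(x) = -5 - 2·(x - 3) + 3/2·(x - 3)², so p_0'(4) = -11/2. On the right, p_1'(4) = b, so b = -11/2.

-5.5000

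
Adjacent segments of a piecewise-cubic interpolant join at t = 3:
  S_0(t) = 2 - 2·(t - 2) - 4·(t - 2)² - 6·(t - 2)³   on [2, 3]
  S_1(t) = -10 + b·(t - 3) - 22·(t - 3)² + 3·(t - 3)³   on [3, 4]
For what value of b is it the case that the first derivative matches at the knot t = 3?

-28

S_0'(t) = -2 - 8·(t - 2) - 18·(t - 2)², so S_0'(3) = -28. On the right, S_1'(3) = b, so b = -28.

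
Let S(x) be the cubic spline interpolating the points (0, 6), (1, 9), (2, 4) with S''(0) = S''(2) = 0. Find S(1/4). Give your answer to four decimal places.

Put M_i = S'' at the i-th knot. Here h = (1, 1) and Δ = (3, -5), so the interior equations h_(i-1)·M_(i-1) + 2(h_(i-1)+h_i)·M_i + h_i·M_(i+1) = 6(Δ_i − Δ_(i-1)) read
  1·M_0 + 4·M_1 + 1·M_2 = 6(Δ_1 - Δ_0) = -48
Natural end conditions: M_0 = M_2 = 0.
Solving: M_0 = 0, M_1 = -12, M_2 = 0.
On [0, 1], S(x) = 6 + 5·x + 0·x² - 2·x³.
With x = 1/4: S(1/4) = 231/32.

7.2188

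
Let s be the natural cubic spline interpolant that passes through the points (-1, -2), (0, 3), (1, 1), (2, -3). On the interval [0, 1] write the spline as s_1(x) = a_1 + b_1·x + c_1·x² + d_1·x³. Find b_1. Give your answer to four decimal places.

1.5333

Write σ_i for s''(x_i). With h_i = 1, 1, 1 and divided differences Δ_i = 5, -2, -4, the continuity of s' gives the tridiagonal system
  1·σ_0 + 4·σ_1 + 1·σ_2 = 6(Δ_1 - Δ_0) = -42
  1·σ_1 + 4·σ_2 + 1·σ_3 = 6(Δ_2 - Δ_1) = -12
Natural end conditions: σ_0 = σ_3 = 0.
Solving: σ_0 = 0, σ_1 = -52/5, σ_2 = -2/5, σ_3 = 0.
On [0, 1], with s_1(x) = a_1 + b_1·x + c_1·x² + d_1·x³: c_1 = σ_1/2 = -26/5, d_1 = (σ_2 - σ_1)/(6h_1) = 5/3, b_1 = Δ_1 - h_1(2σ_1 + σ_2)/6 = 23/15.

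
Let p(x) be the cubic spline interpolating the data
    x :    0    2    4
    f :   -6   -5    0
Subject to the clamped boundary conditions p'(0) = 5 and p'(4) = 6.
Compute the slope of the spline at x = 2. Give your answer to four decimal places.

Put M_i = p'' at the i-th knot. Here h = (2, 2) and Δ = (1/2, 5/2), so the interior equations h_(i-1)·M_(i-1) + 2(h_(i-1)+h_i)·M_i + h_i·M_(i+1) = 6(Δ_i − Δ_(i-1)) read
  2·M_0 + 8·M_1 + 2·M_2 = 6(Δ_1 - Δ_0) = 12
Clamped end conditions give two more equations: 2h_0·M_0 + h_0·M_1 = 6(Δ_0 - p'(0)) = -27 and h_1·M_1 + 2h_1·M_2 = 6(p'(4) - Δ_1) = 21.
Hence M_0 = -8, M_1 = 5/2, M_2 = 4.
On [2, 4], p'(x) = b_1 + 2c_1·(x - 2) + 3d_1·(x - 2)² with b_1 = Δ_1 - h_1(2M_1 + M_2)/6 = -1/2, c_1 = M_1/2 = 5/4, d_1 = (M_2 - M_1)/(6h_1) = 1/8. So p'(2) = -1/2.

-0.5000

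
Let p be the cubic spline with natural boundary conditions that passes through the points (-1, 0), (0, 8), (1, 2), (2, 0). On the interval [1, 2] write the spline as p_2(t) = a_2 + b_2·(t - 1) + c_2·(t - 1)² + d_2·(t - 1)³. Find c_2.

6

Let M_i = p''(x_i). Step sizes h_i = 1, 1, 1; slopes of the chords Δ_i = (y_(i+1) - y_i)/h_i = 8, -6, -2.
  1·M_0 + 4·M_1 + 1·M_2 = 6(Δ_1 - Δ_0) = -84
  1·M_1 + 4·M_2 + 1·M_3 = 6(Δ_2 - Δ_1) = 24
Natural end conditions: M_0 = M_3 = 0.
Forward elimination and back-substitution give M_0 = 0, M_1 = -24, M_2 = 12, M_3 = 0.
On [1, 2], with p_2(t) = a_2 + b_2·(t - 1) + c_2·(t - 1)² + d_2·(t - 1)³: c_2 = M_2/2 = 6, d_2 = (M_3 - M_2)/(6h_2) = -2, b_2 = Δ_2 - h_2(2M_2 + M_3)/6 = -6.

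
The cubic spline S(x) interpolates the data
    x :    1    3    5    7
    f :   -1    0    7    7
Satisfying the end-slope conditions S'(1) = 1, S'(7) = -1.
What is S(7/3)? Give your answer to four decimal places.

Write m_i for S''(x_i). With h_i = 2, 2, 2 and divided differences Δ_i = 1/2, 7/2, 0, the continuity of S' gives the tridiagonal system
  2·m_0 + 8·m_1 + 2·m_2 = 6(Δ_1 - Δ_0) = 18
  2·m_1 + 8·m_2 + 2·m_3 = 6(Δ_2 - Δ_1) = -21
Clamped end conditions give two more equations: 2h_0·m_0 + h_0·m_1 = 6(Δ_0 - S'(1)) = -3 and h_2·m_2 + 2h_2·m_3 = 6(S'(7) - Δ_2) = -6.
Hence m_0 = -8/3, m_1 = 23/6, m_2 = -11/3, m_3 = 1/3.
On [1, 3], S(x) = -1 + 1·(x - 1) - 4/3·(x - 1)² + 13/24·(x - 1)³.
With (x - 1) = 4/3: S(7/3) = -61/81.

-0.7531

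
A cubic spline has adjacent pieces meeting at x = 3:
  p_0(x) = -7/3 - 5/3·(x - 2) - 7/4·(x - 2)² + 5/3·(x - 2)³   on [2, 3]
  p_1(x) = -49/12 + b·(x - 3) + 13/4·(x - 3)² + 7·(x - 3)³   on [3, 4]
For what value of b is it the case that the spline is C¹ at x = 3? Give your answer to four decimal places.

p_0'(x) = -5/3 - 7/2·(x - 2) + 5·(x - 2)², so p_0'(3) = -1/6. On the right, p_1'(3) = b, so b = -1/6.

-0.1667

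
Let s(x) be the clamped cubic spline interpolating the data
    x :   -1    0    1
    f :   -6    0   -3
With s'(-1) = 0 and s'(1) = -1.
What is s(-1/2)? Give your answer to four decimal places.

-3.3125

Let M_i = s''(x_i). Step sizes h_i = 1, 1; slopes of the chords Δ_i = (y_(i+1) - y_i)/h_i = 6, -3.
  1·M_0 + 4·M_1 + 1·M_2 = 6(Δ_1 - Δ_0) = -54
Clamped end conditions give two more equations: 2h_0·M_0 + h_0·M_1 = 6(Δ_0 - s'(-1)) = 36 and h_1·M_1 + 2h_1·M_2 = 6(s'(1) - Δ_1) = 12.
Solving: M_0 = 31, M_1 = -26, M_2 = 19.
On [-1, 0], s(x) = -6 + 0·(x + 1) + 31/2·(x + 1)² - 19/2·(x + 1)³.
With (x + 1) = 1/2: s(-1/2) = -53/16.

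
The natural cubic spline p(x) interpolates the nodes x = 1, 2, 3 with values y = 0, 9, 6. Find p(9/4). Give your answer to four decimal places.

9.2344

Write M_i for p''(x_i). With h_i = 1, 1 and divided differences Δ_i = 9, -3, the continuity of p' gives the tridiagonal system
  1·M_0 + 4·M_1 + 1·M_2 = 6(Δ_1 - Δ_0) = -72
Natural end conditions: M_0 = M_2 = 0.
Solving: M_0 = 0, M_1 = -18, M_2 = 0.
On [2, 3], p(x) = 9 + 3·(x - 2) - 9·(x - 2)² + 3·(x - 2)³.
With (x - 2) = 1/4: p(9/4) = 591/64.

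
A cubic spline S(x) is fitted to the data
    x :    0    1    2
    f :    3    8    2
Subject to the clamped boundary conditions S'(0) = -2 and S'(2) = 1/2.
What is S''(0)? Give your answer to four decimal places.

38.7500

Put M_i = S'' at the i-th knot. Here h = (1, 1) and Δ = (5, -6), so the interior equations h_(i-1)·M_(i-1) + 2(h_(i-1)+h_i)·M_i + h_i·M_(i+1) = 6(Δ_i − Δ_(i-1)) read
  1·M_0 + 4·M_1 + 1·M_2 = 6(Δ_1 - Δ_0) = -66
Clamped end conditions give two more equations: 2h_0·M_0 + h_0·M_1 = 6(Δ_0 - S'(0)) = 42 and h_1·M_1 + 2h_1·M_2 = 6(S'(2) - Δ_1) = 39.
Forward elimination and back-substitution give M_0 = 155/4, M_1 = -71/2, M_2 = 149/4.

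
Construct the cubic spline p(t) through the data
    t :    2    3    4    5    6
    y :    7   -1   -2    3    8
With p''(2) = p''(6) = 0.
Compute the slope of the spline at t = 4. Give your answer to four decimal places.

Put M_i = p'' at the i-th knot. Here h = (1, 1, 1, 1) and Δ = (-8, -1, 5, 5), so the interior equations h_(i-1)·M_(i-1) + 2(h_(i-1)+h_i)·M_i + h_i·M_(i+1) = 6(Δ_i − Δ_(i-1)) read
  1·M_0 + 4·M_1 + 1·M_2 = 6(Δ_1 - Δ_0) = 42
  1·M_1 + 4·M_2 + 1·M_3 = 6(Δ_2 - Δ_1) = 36
  1·M_2 + 4·M_3 + 1·M_4 = 6(Δ_3 - Δ_2) = 0
Natural end conditions: M_0 = M_4 = 0.
Solving: M_0 = 0, M_1 = 243/28, M_2 = 51/7, M_3 = -51/28, M_4 = 0.
On [4, 5], p'(t) = b_2 + 2c_2·(t - 4) + 3d_2·(t - 4)² with b_2 = Δ_2 - h_2(2M_2 + M_3)/6 = 23/8, c_2 = M_2/2 = 51/14, d_2 = (M_3 - M_2)/(6h_2) = -85/56. So p'(4) = 23/8.

2.8750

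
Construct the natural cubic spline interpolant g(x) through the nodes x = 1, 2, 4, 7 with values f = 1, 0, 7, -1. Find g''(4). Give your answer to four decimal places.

-4.9286

Let M_i = g''(x_i). Step sizes h_i = 1, 2, 3; slopes of the chords Δ_i = (y_(i+1) - y_i)/h_i = -1, 7/2, -8/3.
  1·M_0 + 6·M_1 + 2·M_2 = 6(Δ_1 - Δ_0) = 27
  2·M_1 + 10·M_2 + 3·M_3 = 6(Δ_2 - Δ_1) = -37
Natural end conditions: M_0 = M_3 = 0.
Forward elimination and back-substitution give M_0 = 0, M_1 = 43/7, M_2 = -69/14, M_3 = 0.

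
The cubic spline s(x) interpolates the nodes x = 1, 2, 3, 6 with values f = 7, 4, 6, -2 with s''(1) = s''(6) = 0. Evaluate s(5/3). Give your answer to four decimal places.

4.4663

Write σ_i for s''(x_i). With h_i = 1, 1, 3 and divided differences Δ_i = -3, 2, -8/3, the continuity of s' gives the tridiagonal system
  1·σ_0 + 4·σ_1 + 1·σ_2 = 6(Δ_1 - Δ_0) = 30
  1·σ_1 + 8·σ_2 + 3·σ_3 = 6(Δ_2 - Δ_1) = -28
Natural end conditions: σ_0 = σ_3 = 0.
Forward elimination and back-substitution give σ_0 = 0, σ_1 = 268/31, σ_2 = -142/31, σ_3 = 0.
On [1, 2], s(x) = 7 - 413/93·(x - 1) + 0·(x - 1)² + 134/93·(x - 1)³.
With (x - 1) = 2/3: s(5/3) = 11215/2511.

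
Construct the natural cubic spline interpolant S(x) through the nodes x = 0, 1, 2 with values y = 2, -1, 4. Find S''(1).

Put M_i = S'' at the i-th knot. Here h = (1, 1) and Δ = (-3, 5), so the interior equations h_(i-1)·M_(i-1) + 2(h_(i-1)+h_i)·M_i + h_i·M_(i+1) = 6(Δ_i − Δ_(i-1)) read
  1·M_0 + 4·M_1 + 1·M_2 = 6(Δ_1 - Δ_0) = 48
Natural end conditions: M_0 = M_2 = 0.
Solving the tridiagonal system: M_0 = 0, M_1 = 12, M_2 = 0.

12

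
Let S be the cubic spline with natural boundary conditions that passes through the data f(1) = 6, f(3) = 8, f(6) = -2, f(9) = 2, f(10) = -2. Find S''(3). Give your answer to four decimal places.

-4.0376

Write σ_i for S''(x_i). With h_i = 2, 3, 3, 1 and divided differences Δ_i = 1, -10/3, 4/3, -4, the continuity of S' gives the tridiagonal system
  2·σ_0 + 10·σ_1 + 3·σ_2 = 6(Δ_1 - Δ_0) = -26
  3·σ_1 + 12·σ_2 + 3·σ_3 = 6(Δ_2 - Δ_1) = 28
  3·σ_2 + 8·σ_3 + 1·σ_4 = 6(Δ_3 - Δ_2) = -32
Natural end conditions: σ_0 = σ_4 = 0.
Forward elimination and back-substitution give σ_0 = 0, σ_1 = -537/133, σ_2 = 1912/399, σ_3 = -771/133, σ_4 = 0.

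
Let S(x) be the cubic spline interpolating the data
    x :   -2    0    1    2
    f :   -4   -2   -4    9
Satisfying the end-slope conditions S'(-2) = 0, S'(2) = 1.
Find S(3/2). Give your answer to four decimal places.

3.5170

Put m_i = S'' at the i-th knot. Here h = (2, 1, 1) and Δ = (1, -2, 13), so the interior equations h_(i-1)·m_(i-1) + 2(h_(i-1)+h_i)·m_i + h_i·m_(i+1) = 6(Δ_i − Δ_(i-1)) read
  2·m_0 + 6·m_1 + 1·m_2 = 6(Δ_1 - Δ_0) = -18
  1·m_1 + 4·m_2 + 1·m_3 = 6(Δ_2 - Δ_1) = 90
Clamped end conditions give two more equations: 2h_0·m_0 + h_0·m_1 = 6(Δ_0 - S'(-2)) = 6 and h_2·m_2 + 2h_2·m_3 = 6(S'(2) - Δ_2) = -72.
Solving the tridiagonal system: m_0 = 83/11, m_1 = -133/11, m_2 = 434/11, m_3 = -613/11.
On [1, 2], S(x) = -4 + 201/22·(x - 1) + 217/11·(x - 1)² - 349/22·(x - 1)³.
With (x - 1) = 1/2: S(3/2) = 619/176.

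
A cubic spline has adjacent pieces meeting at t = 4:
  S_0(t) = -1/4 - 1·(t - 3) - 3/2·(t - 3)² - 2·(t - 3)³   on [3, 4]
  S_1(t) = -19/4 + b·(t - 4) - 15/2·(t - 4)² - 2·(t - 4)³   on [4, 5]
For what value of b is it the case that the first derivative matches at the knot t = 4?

-10

S_0'(t) = -1 - 3·(t - 3) - 6·(t - 3)², so S_0'(4) = -10. On the right, S_1'(4) = b, so b = -10.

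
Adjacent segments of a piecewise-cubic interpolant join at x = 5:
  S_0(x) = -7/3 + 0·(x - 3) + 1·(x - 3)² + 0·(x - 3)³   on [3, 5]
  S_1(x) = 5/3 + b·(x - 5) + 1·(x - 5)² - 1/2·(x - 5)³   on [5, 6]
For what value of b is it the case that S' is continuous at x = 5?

4

S_0'(x) = 0 + 2·(x - 3) + 0·(x - 3)², so S_0'(5) = 4. On the right, S_1'(5) = b, so b = 4.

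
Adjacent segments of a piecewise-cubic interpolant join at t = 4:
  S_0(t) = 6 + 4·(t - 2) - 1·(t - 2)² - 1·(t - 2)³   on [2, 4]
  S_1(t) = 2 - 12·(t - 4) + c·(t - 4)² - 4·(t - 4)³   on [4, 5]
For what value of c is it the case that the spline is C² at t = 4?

S_0''(t) = -2 - 6·(t - 2), so S_0''(4) = -14. On the right, S_1''(4) = 2c, so c = -7.

-7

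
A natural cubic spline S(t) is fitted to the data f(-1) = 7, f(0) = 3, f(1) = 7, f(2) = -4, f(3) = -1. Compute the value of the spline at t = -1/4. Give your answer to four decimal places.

Let M_i = S''(x_i). Step sizes h_i = 1, 1, 1, 1; slopes of the chords Δ_i = (y_(i+1) - y_i)/h_i = -4, 4, -11, 3.
  1·M_0 + 4·M_1 + 1·M_2 = 6(Δ_1 - Δ_0) = 48
  1·M_1 + 4·M_2 + 1·M_3 = 6(Δ_2 - Δ_1) = -90
  1·M_2 + 4·M_3 + 1·M_4 = 6(Δ_3 - Δ_2) = 84
Natural end conditions: M_0 = M_4 = 0.
Solving: M_0 = 0, M_1 = 291/14, M_2 = -246/7, M_3 = 417/14, M_4 = 0.
On [-1, 0], S(t) = 7 - 209/28·(t + 1) + 0·(t + 1)² + 97/28·(t + 1)³.
With (t + 1) = 3/4: S(-1/4) = 733/256.

2.8633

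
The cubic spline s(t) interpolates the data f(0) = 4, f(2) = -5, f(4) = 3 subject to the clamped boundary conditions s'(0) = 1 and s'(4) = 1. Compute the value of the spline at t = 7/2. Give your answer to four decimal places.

Put m_i = s'' at the i-th knot. Here h = (2, 2) and Δ = (-9/2, 4), so the interior equations h_(i-1)·m_(i-1) + 2(h_(i-1)+h_i)·m_i + h_i·m_(i+1) = 6(Δ_i − Δ_(i-1)) read
  2·m_0 + 8·m_1 + 2·m_2 = 6(Δ_1 - Δ_0) = 51
Clamped end conditions give two more equations: 2h_0·m_0 + h_0·m_1 = 6(Δ_0 - s'(0)) = -33 and h_1·m_1 + 2h_1·m_2 = 6(s'(4) - Δ_1) = -18.
Hence m_0 = -117/8, m_1 = 51/4, m_2 = -87/8.
On [2, 4], s(t) = -5 - 7/8·(t - 2) + 51/8·(t - 2)² - 63/32·(t - 2)³.
With (t - 2) = 3/2: s(7/2) = 355/256.

1.3867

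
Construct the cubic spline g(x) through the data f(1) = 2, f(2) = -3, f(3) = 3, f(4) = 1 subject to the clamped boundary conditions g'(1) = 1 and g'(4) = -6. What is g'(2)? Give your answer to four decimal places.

-0.6667

Write m_i for g''(x_i). With h_i = 1, 1, 1 and divided differences Δ_i = -5, 6, -2, the continuity of g' gives the tridiagonal system
  1·m_0 + 4·m_1 + 1·m_2 = 6(Δ_1 - Δ_0) = 66
  1·m_1 + 4·m_2 + 1·m_3 = 6(Δ_2 - Δ_1) = -48
Clamped end conditions give two more equations: 2h_0·m_0 + h_0·m_1 = 6(Δ_0 - g'(1)) = -36 and h_2·m_2 + 2h_2·m_3 = 6(g'(4) - Δ_2) = -24.
Forward elimination and back-substitution give m_0 = -98/3, m_1 = 88/3, m_2 = -56/3, m_3 = -8/3.
On [2, 3], g'(x) = b_1 + 2c_1·(x - 2) + 3d_1·(x - 2)² with b_1 = Δ_1 - h_1(2m_1 + m_2)/6 = -2/3, c_1 = m_1/2 = 44/3, d_1 = (m_2 - m_1)/(6h_1) = -8. So g'(2) = -2/3.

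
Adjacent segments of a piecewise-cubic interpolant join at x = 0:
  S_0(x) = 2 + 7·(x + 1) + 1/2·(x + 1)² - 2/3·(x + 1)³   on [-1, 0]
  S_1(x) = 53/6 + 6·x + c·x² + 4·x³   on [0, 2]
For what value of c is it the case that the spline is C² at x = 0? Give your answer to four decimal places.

S_0''(x) = 1 - 4·(x + 1), so S_0''(0) = -3. On the right, S_1''(0) = 2c, so c = -3/2.

-1.5000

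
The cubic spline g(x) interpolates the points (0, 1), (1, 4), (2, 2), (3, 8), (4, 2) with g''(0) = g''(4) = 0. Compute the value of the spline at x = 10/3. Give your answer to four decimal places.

7.4352

With M_i denoting the second derivative at x_i, h_i = 1, 1, 1, 1, and Δ_i = (y_(i+1) − y_i)/h_i = 3, -2, 6, -6:
  1·M_0 + 4·M_1 + 1·M_2 = 6(Δ_1 - Δ_0) = -30
  1·M_1 + 4·M_2 + 1·M_3 = 6(Δ_2 - Δ_1) = 48
  1·M_2 + 4·M_3 + 1·M_4 = 6(Δ_3 - Δ_2) = -72
Natural end conditions: M_0 = M_4 = 0.
Solving: M_0 = 0, M_1 = -51/4, M_2 = 21, M_3 = -93/4, M_4 = 0.
On [3, 4], g(x) = 8 + 7/4·(x - 3) - 93/8·(x - 3)² + 31/8·(x - 3)³.
With (x - 3) = 1/3: g(10/3) = 803/108.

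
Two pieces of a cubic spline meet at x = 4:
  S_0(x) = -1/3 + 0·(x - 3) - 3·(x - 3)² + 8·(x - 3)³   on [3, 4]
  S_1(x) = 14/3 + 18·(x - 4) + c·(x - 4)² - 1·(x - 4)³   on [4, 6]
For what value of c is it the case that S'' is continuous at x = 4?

S_0''(x) = -6 + 48·(x - 3), so S_0''(4) = 42. On the right, S_1''(4) = 2c, so c = 21.

21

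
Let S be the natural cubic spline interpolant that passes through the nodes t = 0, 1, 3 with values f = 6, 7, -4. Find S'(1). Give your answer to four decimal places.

With σ_i denoting the second derivative at x_i, h_i = 1, 2, and Δ_i = (y_(i+1) − y_i)/h_i = 1, -11/2:
  1·σ_0 + 6·σ_1 + 2·σ_2 = 6(Δ_1 - Δ_0) = -39
Natural end conditions: σ_0 = σ_2 = 0.
Hence σ_0 = 0, σ_1 = -13/2, σ_2 = 0.
On [1, 3], S'(t) = b_1 + 2c_1·(t - 1) + 3d_1·(t - 1)² with b_1 = Δ_1 - h_1(2σ_1 + σ_2)/6 = -7/6, c_1 = σ_1/2 = -13/4, d_1 = (σ_2 - σ_1)/(6h_1) = 13/24. So S'(1) = -7/6.

-1.1667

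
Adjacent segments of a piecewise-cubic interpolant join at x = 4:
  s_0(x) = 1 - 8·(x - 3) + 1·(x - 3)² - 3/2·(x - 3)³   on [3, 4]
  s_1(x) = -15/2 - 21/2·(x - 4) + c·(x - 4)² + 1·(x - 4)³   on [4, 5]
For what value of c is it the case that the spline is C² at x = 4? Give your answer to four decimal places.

s_0''(x) = 2 - 9·(x - 3), so s_0''(4) = -7. On the right, s_1''(4) = 2c, so c = -7/2.

-3.5000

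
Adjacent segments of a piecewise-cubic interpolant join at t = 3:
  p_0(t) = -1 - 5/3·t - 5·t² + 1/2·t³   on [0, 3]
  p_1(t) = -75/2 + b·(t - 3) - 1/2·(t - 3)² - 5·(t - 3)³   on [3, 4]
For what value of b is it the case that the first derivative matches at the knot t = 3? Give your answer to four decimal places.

-18.1667

p_0'(t) = -5/3 - 10·t + 3/2·t², so p_0'(3) = -109/6. On the right, p_1'(3) = b, so b = -109/6.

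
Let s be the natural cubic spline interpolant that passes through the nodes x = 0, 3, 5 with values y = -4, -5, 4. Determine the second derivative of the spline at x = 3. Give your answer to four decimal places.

Write M_i for s''(x_i). With h_i = 3, 2 and divided differences Δ_i = -1/3, 9/2, the continuity of s' gives the tridiagonal system
  3·M_0 + 10·M_1 + 2·M_2 = 6(Δ_1 - Δ_0) = 29
Natural end conditions: M_0 = M_2 = 0.
Forward elimination and back-substitution give M_0 = 0, M_1 = 29/10, M_2 = 0.

2.9000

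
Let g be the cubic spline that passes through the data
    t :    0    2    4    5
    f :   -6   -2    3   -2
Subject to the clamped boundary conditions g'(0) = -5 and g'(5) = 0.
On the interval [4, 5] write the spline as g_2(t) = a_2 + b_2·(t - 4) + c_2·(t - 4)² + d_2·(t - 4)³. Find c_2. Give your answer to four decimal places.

-5.5652

Put m_i = g'' at the i-th knot. Here h = (2, 2, 1) and Δ = (2, 5/2, -5), so the interior equations h_(i-1)·m_(i-1) + 2(h_(i-1)+h_i)·m_i + h_i·m_(i+1) = 6(Δ_i − Δ_(i-1)) read
  2·m_0 + 8·m_1 + 2·m_2 = 6(Δ_1 - Δ_0) = 3
  2·m_1 + 6·m_2 + 1·m_3 = 6(Δ_2 - Δ_1) = -45
Clamped end conditions give two more equations: 2h_0·m_0 + h_0·m_1 = 6(Δ_0 - g'(0)) = 42 and h_2·m_2 + 2h_2·m_3 = 6(g'(5) - Δ_2) = 30.
Forward elimination and back-substitution give m_0 = 469/46, m_1 = 14/23, m_2 = -256/23, m_3 = 473/23.
On [4, 5], with g_2(t) = a_2 + b_2·(t - 4) + c_2·(t - 4)² + d_2·(t - 4)³: c_2 = m_2/2 = -128/23, d_2 = (m_3 - m_2)/(6h_2) = 243/46, b_2 = Δ_2 - h_2(2m_2 + m_3)/6 = -217/46.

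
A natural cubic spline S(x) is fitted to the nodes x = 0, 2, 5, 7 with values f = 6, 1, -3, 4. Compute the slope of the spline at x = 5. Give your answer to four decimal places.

1.5293

With σ_i denoting the second derivative at x_i, h_i = 2, 3, 2, and Δ_i = (y_(i+1) − y_i)/h_i = -5/2, -4/3, 7/2:
  2·σ_0 + 10·σ_1 + 3·σ_2 = 6(Δ_1 - Δ_0) = 7
  3·σ_1 + 10·σ_2 + 2·σ_3 = 6(Δ_2 - Δ_1) = 29
Natural end conditions: σ_0 = σ_3 = 0.
Solving the tridiagonal system: σ_0 = 0, σ_1 = -17/91, σ_2 = 269/91, σ_3 = 0.
On [5, 7], S'(x) = b_2 + 2c_2·(x - 5) + 3d_2·(x - 5)² with b_2 = Δ_2 - h_2(2σ_2 + σ_3)/6 = 835/546, c_2 = σ_2/2 = 269/182, d_2 = (σ_3 - σ_2)/(6h_2) = -269/1092. So S'(5) = 835/546.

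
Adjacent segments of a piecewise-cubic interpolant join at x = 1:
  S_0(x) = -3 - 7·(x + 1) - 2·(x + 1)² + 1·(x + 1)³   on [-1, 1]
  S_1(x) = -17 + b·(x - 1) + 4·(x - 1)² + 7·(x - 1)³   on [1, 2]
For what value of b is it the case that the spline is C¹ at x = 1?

-3

S_0'(x) = -7 - 4·(x + 1) + 3·(x + 1)², so S_0'(1) = -3. On the right, S_1'(1) = b, so b = -3.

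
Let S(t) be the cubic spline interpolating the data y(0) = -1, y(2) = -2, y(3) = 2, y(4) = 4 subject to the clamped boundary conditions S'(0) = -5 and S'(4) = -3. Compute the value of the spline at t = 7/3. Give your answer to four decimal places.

-0.8367

Put σ_i = S'' at the i-th knot. Here h = (2, 1, 1) and Δ = (-1/2, 4, 2), so the interior equations h_(i-1)·σ_(i-1) + 2(h_(i-1)+h_i)·σ_i + h_i·σ_(i+1) = 6(Δ_i − Δ_(i-1)) read
  2·σ_0 + 6·σ_1 + 1·σ_2 = 6(Δ_1 - Δ_0) = 27
  1·σ_1 + 4·σ_2 + 1·σ_3 = 6(Δ_2 - Δ_1) = -12
Clamped end conditions give two more equations: 2h_0·σ_0 + h_0·σ_1 = 6(Δ_0 - S'(0)) = 27 and h_2·σ_2 + 2h_2·σ_3 = 6(S'(4) - Δ_2) = -30.
Hence σ_0 = 119/22, σ_1 = 59/22, σ_2 = 1/11, σ_3 = -331/22.
On [2, 3], S(t) = -2 + 34/11·(t - 2) + 59/44·(t - 2)² - 19/44·(t - 2)³.
With (t - 2) = 1/3: S(7/3) = -497/594.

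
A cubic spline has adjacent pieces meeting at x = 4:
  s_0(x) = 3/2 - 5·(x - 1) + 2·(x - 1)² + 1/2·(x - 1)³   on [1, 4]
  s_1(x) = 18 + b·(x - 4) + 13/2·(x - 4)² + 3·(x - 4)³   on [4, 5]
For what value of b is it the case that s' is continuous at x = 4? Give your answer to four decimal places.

s_0'(x) = -5 + 4·(x - 1) + 3/2·(x - 1)², so s_0'(4) = 41/2. On the right, s_1'(4) = b, so b = 41/2.

20.5000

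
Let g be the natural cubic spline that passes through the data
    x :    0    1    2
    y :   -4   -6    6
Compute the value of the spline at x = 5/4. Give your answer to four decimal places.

-4.1484

Let M_i = g''(x_i). Step sizes h_i = 1, 1; slopes of the chords Δ_i = (y_(i+1) - y_i)/h_i = -2, 12.
  1·M_0 + 4·M_1 + 1·M_2 = 6(Δ_1 - Δ_0) = 84
Natural end conditions: M_0 = M_2 = 0.
Hence M_0 = 0, M_1 = 21, M_2 = 0.
On [1, 2], g(x) = -6 + 5·(x - 1) + 21/2·(x - 1)² - 7/2·(x - 1)³.
With (x - 1) = 1/4: g(5/4) = -531/128.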